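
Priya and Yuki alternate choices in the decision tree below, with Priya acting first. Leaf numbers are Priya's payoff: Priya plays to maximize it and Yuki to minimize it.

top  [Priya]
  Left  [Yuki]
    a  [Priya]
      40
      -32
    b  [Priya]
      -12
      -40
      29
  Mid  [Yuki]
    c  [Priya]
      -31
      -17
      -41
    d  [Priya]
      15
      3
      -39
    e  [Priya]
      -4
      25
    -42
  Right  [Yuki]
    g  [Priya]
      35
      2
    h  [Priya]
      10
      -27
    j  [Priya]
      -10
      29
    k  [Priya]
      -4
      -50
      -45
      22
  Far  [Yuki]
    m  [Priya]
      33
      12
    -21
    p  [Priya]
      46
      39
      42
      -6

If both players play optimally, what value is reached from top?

a (Priya): max(40, -32) = 40
b (Priya): max(-12, -40, 29) = 29
Left (Yuki): min(40, 29) = 29
c (Priya): max(-31, -17, -41) = -17
d (Priya): max(15, 3, -39) = 15
e (Priya): max(-4, 25) = 25
Mid (Yuki): min(-17, 15, 25, -42) = -42
g (Priya): max(35, 2) = 35
h (Priya): max(10, -27) = 10
j (Priya): max(-10, 29) = 29
k (Priya): max(-4, -50, -45, 22) = 22
Right (Yuki): min(35, 10, 29, 22) = 10
m (Priya): max(33, 12) = 33
p (Priya): max(46, 39, 42, -6) = 46
Far (Yuki): min(33, -21, 46) = -21
top (Priya): max(29, -42, 10, -21) = 29

29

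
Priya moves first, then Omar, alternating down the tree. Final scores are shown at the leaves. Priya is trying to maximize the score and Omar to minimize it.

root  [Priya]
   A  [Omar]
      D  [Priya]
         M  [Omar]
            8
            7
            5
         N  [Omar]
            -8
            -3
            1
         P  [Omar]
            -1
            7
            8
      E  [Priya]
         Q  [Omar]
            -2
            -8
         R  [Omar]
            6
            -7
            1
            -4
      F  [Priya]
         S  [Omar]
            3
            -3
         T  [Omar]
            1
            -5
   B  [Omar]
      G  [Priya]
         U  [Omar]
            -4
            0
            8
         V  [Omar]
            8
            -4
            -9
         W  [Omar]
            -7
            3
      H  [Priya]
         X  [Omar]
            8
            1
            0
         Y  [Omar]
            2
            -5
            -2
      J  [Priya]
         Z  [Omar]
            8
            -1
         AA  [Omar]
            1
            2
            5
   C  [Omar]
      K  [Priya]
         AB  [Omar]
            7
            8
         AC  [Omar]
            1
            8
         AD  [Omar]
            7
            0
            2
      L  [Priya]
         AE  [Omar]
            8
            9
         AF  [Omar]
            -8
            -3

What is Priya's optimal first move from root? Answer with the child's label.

M (Omar): min(8, 7, 5) = 5
N (Omar): min(-8, -3, 1) = -8
P (Omar): min(-1, 7, 8) = -1
D (Priya): max(5, -8, -1) = 5
Q (Omar): min(-2, -8) = -8
R (Omar): min(6, -7, 1, -4) = -7
E (Priya): max(-8, -7) = -7
S (Omar): min(3, -3) = -3
T (Omar): min(1, -5) = -5
F (Priya): max(-3, -5) = -3
A (Omar): min(5, -7, -3) = -7
U (Omar): min(-4, 0, 8) = -4
V (Omar): min(8, -4, -9) = -9
W (Omar): min(-7, 3) = -7
G (Priya): max(-4, -9, -7) = -4
X (Omar): min(8, 1, 0) = 0
Y (Omar): min(2, -5, -2) = -5
H (Priya): max(0, -5) = 0
Z (Omar): min(8, -1) = -1
AA (Omar): min(1, 2, 5) = 1
J (Priya): max(-1, 1) = 1
B (Omar): min(-4, 0, 1) = -4
AB (Omar): min(7, 8) = 7
AC (Omar): min(1, 8) = 1
AD (Omar): min(7, 0, 2) = 0
K (Priya): max(7, 1, 0) = 7
AE (Omar): min(8, 9) = 8
AF (Omar): min(-8, -3) = -8
L (Priya): max(8, -8) = 8
C (Omar): min(7, 8) = 7
root (Priya): max(-7, -4, 7) = 7
Priya at root wants the highest of {A=-7, B=-4, C=7}, so chooses C.

C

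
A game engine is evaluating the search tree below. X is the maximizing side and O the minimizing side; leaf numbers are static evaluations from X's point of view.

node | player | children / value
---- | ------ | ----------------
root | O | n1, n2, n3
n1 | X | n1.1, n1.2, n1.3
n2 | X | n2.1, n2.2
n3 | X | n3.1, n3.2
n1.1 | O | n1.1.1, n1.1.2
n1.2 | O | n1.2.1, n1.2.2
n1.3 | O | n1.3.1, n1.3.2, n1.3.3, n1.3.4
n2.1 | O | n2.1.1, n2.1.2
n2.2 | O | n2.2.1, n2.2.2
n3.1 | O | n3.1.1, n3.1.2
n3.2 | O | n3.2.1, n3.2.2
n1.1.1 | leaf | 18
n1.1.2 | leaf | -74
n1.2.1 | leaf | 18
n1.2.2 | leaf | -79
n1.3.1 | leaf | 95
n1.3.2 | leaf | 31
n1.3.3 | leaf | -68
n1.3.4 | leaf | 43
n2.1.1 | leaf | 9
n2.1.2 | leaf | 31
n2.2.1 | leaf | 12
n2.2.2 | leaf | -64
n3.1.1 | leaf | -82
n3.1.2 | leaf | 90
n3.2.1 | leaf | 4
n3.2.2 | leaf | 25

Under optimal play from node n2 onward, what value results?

n2.1 (O): min(9, 31) = 9
n2.2 (O): min(12, -64) = -64
n2 (X): max(9, -64) = 9

9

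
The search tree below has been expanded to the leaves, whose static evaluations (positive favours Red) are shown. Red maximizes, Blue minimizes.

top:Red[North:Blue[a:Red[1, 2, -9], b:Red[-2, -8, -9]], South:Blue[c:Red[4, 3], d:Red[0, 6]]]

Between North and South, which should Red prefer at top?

South

a (Red): max(1, 2, -9) = 2
b (Red): max(-2, -8, -9) = -2
North (Blue): min(2, -2) = -2
c (Red): max(4, 3) = 4
d (Red): max(0, 6) = 6
South (Blue): min(4, 6) = 4
Red prefers the higher value; North=-2, South=4. South is better since 4 > -2.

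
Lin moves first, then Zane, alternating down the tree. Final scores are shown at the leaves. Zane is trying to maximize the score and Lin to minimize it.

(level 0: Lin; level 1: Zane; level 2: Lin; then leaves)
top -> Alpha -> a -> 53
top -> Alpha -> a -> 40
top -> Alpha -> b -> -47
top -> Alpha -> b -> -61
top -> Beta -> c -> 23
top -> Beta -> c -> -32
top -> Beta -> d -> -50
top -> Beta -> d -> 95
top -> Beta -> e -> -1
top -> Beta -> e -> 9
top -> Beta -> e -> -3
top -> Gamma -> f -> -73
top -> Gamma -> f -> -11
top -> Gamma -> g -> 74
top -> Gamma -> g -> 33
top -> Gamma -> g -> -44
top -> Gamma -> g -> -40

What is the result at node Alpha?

a (Lin): min(53, 40) = 40
b (Lin): min(-47, -61) = -61
Alpha (Zane): max(40, -61) = 40

40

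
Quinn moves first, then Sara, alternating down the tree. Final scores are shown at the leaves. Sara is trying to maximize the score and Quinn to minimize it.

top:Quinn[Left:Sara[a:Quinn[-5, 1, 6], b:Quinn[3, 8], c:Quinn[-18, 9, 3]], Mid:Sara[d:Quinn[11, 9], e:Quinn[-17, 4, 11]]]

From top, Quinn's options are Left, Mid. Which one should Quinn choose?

a (Quinn): min(-5, 1, 6) = -5
b (Quinn): min(3, 8) = 3
c (Quinn): min(-18, 9, 3) = -18
Left (Sara): max(-5, 3, -18) = 3
d (Quinn): min(11, 9) = 9
e (Quinn): min(-17, 4, 11) = -17
Mid (Sara): max(9, -17) = 9
top (Quinn): min(3, 9) = 3
Quinn at top wants the lowest of {Left=3, Mid=9}, so chooses Left.

Left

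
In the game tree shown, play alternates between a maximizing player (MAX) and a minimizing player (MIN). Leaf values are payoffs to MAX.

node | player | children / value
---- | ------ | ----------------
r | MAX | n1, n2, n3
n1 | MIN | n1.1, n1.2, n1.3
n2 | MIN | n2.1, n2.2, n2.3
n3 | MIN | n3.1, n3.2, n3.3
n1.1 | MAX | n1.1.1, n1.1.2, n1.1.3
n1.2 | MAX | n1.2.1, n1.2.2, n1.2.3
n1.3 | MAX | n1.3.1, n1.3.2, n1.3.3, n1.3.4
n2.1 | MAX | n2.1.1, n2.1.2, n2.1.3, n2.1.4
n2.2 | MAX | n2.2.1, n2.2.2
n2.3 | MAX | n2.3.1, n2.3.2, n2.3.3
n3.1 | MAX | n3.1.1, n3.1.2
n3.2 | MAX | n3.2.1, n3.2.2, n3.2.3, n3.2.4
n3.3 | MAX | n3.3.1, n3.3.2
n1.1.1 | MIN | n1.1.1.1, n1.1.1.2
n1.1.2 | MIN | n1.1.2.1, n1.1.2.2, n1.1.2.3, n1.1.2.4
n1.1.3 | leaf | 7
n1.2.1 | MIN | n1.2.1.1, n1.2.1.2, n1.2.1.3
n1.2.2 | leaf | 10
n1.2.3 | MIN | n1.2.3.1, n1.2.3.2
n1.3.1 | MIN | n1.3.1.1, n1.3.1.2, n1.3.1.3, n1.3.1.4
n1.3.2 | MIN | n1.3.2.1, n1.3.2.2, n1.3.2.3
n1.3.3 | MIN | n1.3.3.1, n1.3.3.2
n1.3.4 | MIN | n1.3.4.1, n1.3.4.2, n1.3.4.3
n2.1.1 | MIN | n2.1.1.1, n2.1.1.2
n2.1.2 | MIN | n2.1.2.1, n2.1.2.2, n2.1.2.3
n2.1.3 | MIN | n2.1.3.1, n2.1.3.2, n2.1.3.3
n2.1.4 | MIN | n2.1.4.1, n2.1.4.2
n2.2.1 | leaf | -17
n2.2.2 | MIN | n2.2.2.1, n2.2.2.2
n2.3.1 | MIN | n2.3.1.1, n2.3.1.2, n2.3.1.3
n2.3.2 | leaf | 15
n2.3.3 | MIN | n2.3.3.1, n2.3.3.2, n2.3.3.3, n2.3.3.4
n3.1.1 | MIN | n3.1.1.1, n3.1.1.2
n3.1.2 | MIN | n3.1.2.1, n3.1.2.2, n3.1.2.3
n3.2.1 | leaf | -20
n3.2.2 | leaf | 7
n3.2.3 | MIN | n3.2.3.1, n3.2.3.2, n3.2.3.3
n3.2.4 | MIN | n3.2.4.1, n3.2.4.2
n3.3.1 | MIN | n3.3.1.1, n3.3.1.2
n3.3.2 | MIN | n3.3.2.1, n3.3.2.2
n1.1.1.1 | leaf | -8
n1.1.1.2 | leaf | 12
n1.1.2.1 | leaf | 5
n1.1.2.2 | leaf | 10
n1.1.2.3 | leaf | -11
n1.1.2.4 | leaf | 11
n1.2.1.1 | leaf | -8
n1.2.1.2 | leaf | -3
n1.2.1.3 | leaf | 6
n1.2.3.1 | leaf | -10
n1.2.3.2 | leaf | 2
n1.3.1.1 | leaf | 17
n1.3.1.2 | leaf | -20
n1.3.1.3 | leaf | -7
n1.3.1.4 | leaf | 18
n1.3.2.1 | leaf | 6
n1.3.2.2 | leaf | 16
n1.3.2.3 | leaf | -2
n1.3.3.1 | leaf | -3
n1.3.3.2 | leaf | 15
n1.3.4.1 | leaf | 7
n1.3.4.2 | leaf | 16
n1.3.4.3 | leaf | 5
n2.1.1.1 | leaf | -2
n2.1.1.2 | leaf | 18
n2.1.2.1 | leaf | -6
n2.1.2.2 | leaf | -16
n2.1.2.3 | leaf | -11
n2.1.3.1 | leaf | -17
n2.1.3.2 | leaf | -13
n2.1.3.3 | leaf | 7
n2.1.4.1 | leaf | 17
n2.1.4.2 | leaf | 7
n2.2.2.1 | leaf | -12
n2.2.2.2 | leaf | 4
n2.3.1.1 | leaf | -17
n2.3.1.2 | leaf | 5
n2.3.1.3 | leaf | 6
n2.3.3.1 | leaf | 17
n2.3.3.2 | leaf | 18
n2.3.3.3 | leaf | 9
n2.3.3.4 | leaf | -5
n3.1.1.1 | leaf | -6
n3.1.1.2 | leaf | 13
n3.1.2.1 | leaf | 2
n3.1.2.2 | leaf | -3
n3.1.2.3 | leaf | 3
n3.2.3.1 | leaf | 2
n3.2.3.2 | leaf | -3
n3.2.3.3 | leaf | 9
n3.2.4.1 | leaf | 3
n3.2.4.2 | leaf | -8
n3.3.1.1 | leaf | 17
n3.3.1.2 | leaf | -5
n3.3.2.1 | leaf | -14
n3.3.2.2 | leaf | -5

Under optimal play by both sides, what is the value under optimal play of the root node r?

n1.1.1 (MIN): min(-8, 12) = -8
n1.1.2 (MIN): min(5, 10, -11, 11) = -11
n1.1 (MAX): max(-8, -11, 7) = 7
n1.2.1 (MIN): min(-8, -3, 6) = -8
n1.2.3 (MIN): min(-10, 2) = -10
n1.2 (MAX): max(-8, 10, -10) = 10
n1.3.1 (MIN): min(17, -20, -7, 18) = -20
n1.3.2 (MIN): min(6, 16, -2) = -2
n1.3.3 (MIN): min(-3, 15) = -3
n1.3.4 (MIN): min(7, 16, 5) = 5
n1.3 (MAX): max(-20, -2, -3, 5) = 5
n1 (MIN): min(7, 10, 5) = 5
n2.1.1 (MIN): min(-2, 18) = -2
n2.1.2 (MIN): min(-6, -16, -11) = -16
n2.1.3 (MIN): min(-17, -13, 7) = -17
n2.1.4 (MIN): min(17, 7) = 7
n2.1 (MAX): max(-2, -16, -17, 7) = 7
n2.2.2 (MIN): min(-12, 4) = -12
n2.2 (MAX): max(-17, -12) = -12
n2.3.1 (MIN): min(-17, 5, 6) = -17
n2.3.3 (MIN): min(17, 18, 9, -5) = -5
n2.3 (MAX): max(-17, 15, -5) = 15
n2 (MIN): min(7, -12, 15) = -12
n3.1.1 (MIN): min(-6, 13) = -6
n3.1.2 (MIN): min(2, -3, 3) = -3
n3.1 (MAX): max(-6, -3) = -3
n3.2.3 (MIN): min(2, -3, 9) = -3
n3.2.4 (MIN): min(3, -8) = -8
n3.2 (MAX): max(-20, 7, -3, -8) = 7
n3.3.1 (MIN): min(17, -5) = -5
n3.3.2 (MIN): min(-14, -5) = -14
n3.3 (MAX): max(-5, -14) = -5
n3 (MIN): min(-3, 7, -5) = -5
r (MAX): max(5, -12, -5) = 5

5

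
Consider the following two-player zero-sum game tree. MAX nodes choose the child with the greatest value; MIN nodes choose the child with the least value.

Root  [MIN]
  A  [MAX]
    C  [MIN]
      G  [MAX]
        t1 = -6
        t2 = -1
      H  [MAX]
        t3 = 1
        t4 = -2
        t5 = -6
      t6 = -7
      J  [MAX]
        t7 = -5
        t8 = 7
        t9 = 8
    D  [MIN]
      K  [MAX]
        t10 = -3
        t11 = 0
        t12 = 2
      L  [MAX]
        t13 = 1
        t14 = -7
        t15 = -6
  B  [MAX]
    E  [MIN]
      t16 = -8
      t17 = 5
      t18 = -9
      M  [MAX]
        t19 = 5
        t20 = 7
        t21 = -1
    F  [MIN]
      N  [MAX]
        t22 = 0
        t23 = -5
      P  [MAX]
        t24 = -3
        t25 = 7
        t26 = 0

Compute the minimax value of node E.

-9

M (MAX): max(5, 7, -1) = 7
E (MIN): min(-8, 5, -9, 7) = -9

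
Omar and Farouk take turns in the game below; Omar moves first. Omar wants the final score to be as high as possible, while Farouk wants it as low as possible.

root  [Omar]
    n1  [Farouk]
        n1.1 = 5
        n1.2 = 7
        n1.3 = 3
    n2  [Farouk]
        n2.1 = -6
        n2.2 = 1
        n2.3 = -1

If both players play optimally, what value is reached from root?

n1 (Farouk): min(5, 7, 3) = 3
n2 (Farouk): min(-6, 1, -1) = -6
root (Omar): max(3, -6) = 3

3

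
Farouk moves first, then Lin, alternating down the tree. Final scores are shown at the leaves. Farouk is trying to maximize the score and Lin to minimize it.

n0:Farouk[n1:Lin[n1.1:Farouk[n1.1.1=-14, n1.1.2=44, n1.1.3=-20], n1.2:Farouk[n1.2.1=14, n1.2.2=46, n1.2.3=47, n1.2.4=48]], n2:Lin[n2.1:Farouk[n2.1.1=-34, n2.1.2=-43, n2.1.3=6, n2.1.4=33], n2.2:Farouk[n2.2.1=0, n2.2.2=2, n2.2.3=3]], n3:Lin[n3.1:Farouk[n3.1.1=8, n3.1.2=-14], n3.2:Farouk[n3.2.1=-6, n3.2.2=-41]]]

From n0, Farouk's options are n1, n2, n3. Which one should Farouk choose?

n1

n1.1 (Farouk): max(-14, 44, -20) = 44
n1.2 (Farouk): max(14, 46, 47, 48) = 48
n1 (Lin): min(44, 48) = 44
n2.1 (Farouk): max(-34, -43, 6, 33) = 33
n2.2 (Farouk): max(0, 2, 3) = 3
n2 (Lin): min(33, 3) = 3
n3.1 (Farouk): max(8, -14) = 8
n3.2 (Farouk): max(-6, -41) = -6
n3 (Lin): min(8, -6) = -6
n0 (Farouk): max(44, 3, -6) = 44
Farouk at n0 wants the highest of {n1=44, n2=3, n3=-6}, so chooses n1.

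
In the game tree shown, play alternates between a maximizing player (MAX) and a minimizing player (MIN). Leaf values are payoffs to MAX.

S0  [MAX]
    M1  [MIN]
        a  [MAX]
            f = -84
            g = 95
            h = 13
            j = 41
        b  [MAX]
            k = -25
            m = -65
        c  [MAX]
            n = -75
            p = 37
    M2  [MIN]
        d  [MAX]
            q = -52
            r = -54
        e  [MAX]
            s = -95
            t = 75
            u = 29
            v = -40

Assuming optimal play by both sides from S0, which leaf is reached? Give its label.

a (MAX): max(-84, 95, 13, 41) = 95
b (MAX): max(-25, -65) = -25
c (MAX): max(-75, 37) = 37
M1 (MIN): min(95, -25, 37) = -25
d (MAX): max(-52, -54) = -52
e (MAX): max(-95, 75, 29, -40) = 75
M2 (MIN): min(-52, 75) = -52
S0 (MAX): max(-25, -52) = -25
At S0, MAX picks M1 (highest: -25).
At M1, MIN picks b (lowest: -25).
At b, MAX picks k (highest: -25).
Terminal value -25.

k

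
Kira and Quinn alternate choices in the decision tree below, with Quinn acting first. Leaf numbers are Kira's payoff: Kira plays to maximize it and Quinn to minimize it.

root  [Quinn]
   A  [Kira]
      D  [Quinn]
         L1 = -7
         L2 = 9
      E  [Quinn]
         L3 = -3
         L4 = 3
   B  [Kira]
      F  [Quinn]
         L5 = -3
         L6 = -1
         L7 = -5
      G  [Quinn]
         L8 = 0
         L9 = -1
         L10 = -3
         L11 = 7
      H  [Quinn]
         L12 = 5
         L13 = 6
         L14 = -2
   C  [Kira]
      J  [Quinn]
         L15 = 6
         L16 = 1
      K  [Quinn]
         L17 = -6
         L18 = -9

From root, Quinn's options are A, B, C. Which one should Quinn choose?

A

D (Quinn): min(-7, 9) = -7
E (Quinn): min(-3, 3) = -3
A (Kira): max(-7, -3) = -3
F (Quinn): min(-3, -1, -5) = -5
G (Quinn): min(0, -1, -3, 7) = -3
H (Quinn): min(5, 6, -2) = -2
B (Kira): max(-5, -3, -2) = -2
J (Quinn): min(6, 1) = 1
K (Quinn): min(-6, -9) = -9
C (Kira): max(1, -9) = 1
root (Quinn): min(-3, -2, 1) = -3
Quinn at root wants the lowest of {A=-3, B=-2, C=1}, so chooses A.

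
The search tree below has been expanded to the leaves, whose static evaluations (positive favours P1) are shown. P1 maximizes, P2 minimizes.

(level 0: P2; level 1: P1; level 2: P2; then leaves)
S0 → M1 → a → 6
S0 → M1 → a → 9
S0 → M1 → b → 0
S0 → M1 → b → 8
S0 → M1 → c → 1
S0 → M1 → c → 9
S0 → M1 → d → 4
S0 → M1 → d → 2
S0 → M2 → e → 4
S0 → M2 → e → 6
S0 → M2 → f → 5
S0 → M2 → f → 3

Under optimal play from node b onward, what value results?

0

b (P2): min(0, 8) = 0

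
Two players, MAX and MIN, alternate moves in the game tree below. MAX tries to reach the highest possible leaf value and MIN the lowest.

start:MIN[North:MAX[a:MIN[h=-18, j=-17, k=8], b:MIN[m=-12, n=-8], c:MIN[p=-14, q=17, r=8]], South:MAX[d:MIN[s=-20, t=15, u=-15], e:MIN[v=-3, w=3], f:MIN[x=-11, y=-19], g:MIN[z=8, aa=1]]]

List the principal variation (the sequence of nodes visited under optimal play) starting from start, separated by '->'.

start -> North -> b -> m

a (MIN): min(-18, -17, 8) = -18
b (MIN): min(-12, -8) = -12
c (MIN): min(-14, 17, 8) = -14
North (MAX): max(-18, -12, -14) = -12
d (MIN): min(-20, 15, -15) = -20
e (MIN): min(-3, 3) = -3
f (MIN): min(-11, -19) = -19
g (MIN): min(8, 1) = 1
South (MAX): max(-20, -3, -19, 1) = 1
start (MIN): min(-12, 1) = -12
At start, MIN picks North (lowest: -12).
At North, MAX picks b (highest: -12).
At b, MIN picks m (lowest: -12).
Terminal value -12.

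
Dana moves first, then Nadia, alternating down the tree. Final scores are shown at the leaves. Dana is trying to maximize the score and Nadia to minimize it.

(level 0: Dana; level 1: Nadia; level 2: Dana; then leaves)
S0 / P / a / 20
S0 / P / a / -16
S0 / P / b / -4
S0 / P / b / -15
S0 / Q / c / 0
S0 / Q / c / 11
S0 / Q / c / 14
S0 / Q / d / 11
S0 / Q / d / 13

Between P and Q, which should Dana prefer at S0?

Q

a (Dana): max(20, -16) = 20
b (Dana): max(-4, -15) = -4
P (Nadia): min(20, -4) = -4
c (Dana): max(0, 11, 14) = 14
d (Dana): max(11, 13) = 13
Q (Nadia): min(14, 13) = 13
Dana prefers the higher value; P=-4, Q=13. Q is better since 13 > -4.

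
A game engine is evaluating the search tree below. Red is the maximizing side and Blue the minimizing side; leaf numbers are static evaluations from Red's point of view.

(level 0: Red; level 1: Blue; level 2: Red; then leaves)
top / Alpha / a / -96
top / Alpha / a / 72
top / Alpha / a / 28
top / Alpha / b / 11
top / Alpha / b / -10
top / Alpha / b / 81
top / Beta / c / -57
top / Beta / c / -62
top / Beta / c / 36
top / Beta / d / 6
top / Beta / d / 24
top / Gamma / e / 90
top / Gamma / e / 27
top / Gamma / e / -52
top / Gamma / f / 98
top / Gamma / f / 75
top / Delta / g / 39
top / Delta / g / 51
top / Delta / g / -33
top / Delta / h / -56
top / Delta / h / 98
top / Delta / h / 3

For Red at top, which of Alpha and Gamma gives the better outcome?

a (Red): max(-96, 72, 28) = 72
b (Red): max(11, -10, 81) = 81
Alpha (Blue): min(72, 81) = 72
e (Red): max(90, 27, -52) = 90
f (Red): max(98, 75) = 98
Gamma (Blue): min(90, 98) = 90
Red prefers the higher value; Alpha=72, Gamma=90. Gamma is better since 90 > 72.

Gamma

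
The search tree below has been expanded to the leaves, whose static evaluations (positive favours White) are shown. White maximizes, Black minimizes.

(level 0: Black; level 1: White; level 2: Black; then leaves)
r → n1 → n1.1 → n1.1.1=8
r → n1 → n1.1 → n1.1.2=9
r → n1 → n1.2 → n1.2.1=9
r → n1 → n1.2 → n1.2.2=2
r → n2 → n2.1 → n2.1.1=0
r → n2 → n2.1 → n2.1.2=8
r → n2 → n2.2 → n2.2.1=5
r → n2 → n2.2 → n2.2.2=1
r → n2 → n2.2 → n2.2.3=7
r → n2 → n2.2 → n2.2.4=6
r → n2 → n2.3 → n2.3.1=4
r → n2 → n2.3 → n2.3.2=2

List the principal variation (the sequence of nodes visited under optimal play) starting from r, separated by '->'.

r -> n2 -> n2.3 -> n2.3.2

n1.1 (Black): min(8, 9) = 8
n1.2 (Black): min(9, 2) = 2
n1 (White): max(8, 2) = 8
n2.1 (Black): min(0, 8) = 0
n2.2 (Black): min(5, 1, 7, 6) = 1
n2.3 (Black): min(4, 2) = 2
n2 (White): max(0, 1, 2) = 2
r (Black): min(8, 2) = 2
At r, Black picks n2 (lowest: 2).
At n2, White picks n2.3 (highest: 2).
At n2.3, Black picks n2.3.2 (lowest: 2).
Terminal value 2.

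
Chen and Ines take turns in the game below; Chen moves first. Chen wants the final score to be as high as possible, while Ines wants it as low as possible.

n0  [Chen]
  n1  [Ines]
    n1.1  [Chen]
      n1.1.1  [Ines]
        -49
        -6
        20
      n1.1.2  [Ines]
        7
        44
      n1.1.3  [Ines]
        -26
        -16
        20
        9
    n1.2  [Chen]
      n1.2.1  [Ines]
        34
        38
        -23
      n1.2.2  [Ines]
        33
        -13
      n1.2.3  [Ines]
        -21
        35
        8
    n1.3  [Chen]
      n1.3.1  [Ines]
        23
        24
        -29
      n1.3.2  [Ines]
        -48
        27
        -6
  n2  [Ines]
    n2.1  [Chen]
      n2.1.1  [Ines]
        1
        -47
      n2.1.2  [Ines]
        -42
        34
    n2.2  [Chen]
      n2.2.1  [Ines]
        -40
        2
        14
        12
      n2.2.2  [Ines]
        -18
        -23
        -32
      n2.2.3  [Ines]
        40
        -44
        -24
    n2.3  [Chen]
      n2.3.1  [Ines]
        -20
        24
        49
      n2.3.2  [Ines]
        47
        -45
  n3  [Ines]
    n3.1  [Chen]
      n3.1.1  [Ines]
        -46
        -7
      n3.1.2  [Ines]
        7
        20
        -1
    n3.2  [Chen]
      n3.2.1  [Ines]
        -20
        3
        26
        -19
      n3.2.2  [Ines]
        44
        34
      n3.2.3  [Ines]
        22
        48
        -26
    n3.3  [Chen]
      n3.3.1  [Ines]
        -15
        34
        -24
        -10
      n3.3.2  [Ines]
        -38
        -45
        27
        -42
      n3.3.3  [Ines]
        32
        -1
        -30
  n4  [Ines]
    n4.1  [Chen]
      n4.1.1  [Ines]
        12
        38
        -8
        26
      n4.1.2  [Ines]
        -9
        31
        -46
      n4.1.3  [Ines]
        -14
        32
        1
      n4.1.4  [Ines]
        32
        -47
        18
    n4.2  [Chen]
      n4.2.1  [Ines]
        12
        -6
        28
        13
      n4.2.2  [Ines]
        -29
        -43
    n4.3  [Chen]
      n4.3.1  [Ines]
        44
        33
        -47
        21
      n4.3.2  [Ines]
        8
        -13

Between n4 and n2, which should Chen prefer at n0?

n4

n4.1.1 (Ines): min(12, 38, -8, 26) = -8
n4.1.2 (Ines): min(-9, 31, -46) = -46
n4.1.3 (Ines): min(-14, 32, 1) = -14
n4.1.4 (Ines): min(32, -47, 18) = -47
n4.1 (Chen): max(-8, -46, -14, -47) = -8
n4.2.1 (Ines): min(12, -6, 28, 13) = -6
n4.2.2 (Ines): min(-29, -43) = -43
n4.2 (Chen): max(-6, -43) = -6
n4.3.1 (Ines): min(44, 33, -47, 21) = -47
n4.3.2 (Ines): min(8, -13) = -13
n4.3 (Chen): max(-47, -13) = -13
n4 (Ines): min(-8, -6, -13) = -13
n2.1.1 (Ines): min(1, -47) = -47
n2.1.2 (Ines): min(-42, 34) = -42
n2.1 (Chen): max(-47, -42) = -42
n2.2.1 (Ines): min(-40, 2, 14, 12) = -40
n2.2.2 (Ines): min(-18, -23, -32) = -32
n2.2.3 (Ines): min(40, -44, -24) = -44
n2.2 (Chen): max(-40, -32, -44) = -32
n2.3.1 (Ines): min(-20, 24, 49) = -20
n2.3.2 (Ines): min(47, -45) = -45
n2.3 (Chen): max(-20, -45) = -20
n2 (Ines): min(-42, -32, -20) = -42
Chen prefers the higher value; n4=-13, n2=-42. n4 is better since -13 > -42.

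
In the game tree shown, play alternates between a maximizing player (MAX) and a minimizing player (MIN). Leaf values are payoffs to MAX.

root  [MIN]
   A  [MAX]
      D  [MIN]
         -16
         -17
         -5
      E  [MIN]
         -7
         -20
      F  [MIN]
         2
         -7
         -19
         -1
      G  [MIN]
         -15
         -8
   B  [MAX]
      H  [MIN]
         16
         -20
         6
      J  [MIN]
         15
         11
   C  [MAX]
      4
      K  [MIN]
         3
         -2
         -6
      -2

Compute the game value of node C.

K (MIN): min(3, -2, -6) = -6
C (MAX): max(4, -6, -2) = 4

4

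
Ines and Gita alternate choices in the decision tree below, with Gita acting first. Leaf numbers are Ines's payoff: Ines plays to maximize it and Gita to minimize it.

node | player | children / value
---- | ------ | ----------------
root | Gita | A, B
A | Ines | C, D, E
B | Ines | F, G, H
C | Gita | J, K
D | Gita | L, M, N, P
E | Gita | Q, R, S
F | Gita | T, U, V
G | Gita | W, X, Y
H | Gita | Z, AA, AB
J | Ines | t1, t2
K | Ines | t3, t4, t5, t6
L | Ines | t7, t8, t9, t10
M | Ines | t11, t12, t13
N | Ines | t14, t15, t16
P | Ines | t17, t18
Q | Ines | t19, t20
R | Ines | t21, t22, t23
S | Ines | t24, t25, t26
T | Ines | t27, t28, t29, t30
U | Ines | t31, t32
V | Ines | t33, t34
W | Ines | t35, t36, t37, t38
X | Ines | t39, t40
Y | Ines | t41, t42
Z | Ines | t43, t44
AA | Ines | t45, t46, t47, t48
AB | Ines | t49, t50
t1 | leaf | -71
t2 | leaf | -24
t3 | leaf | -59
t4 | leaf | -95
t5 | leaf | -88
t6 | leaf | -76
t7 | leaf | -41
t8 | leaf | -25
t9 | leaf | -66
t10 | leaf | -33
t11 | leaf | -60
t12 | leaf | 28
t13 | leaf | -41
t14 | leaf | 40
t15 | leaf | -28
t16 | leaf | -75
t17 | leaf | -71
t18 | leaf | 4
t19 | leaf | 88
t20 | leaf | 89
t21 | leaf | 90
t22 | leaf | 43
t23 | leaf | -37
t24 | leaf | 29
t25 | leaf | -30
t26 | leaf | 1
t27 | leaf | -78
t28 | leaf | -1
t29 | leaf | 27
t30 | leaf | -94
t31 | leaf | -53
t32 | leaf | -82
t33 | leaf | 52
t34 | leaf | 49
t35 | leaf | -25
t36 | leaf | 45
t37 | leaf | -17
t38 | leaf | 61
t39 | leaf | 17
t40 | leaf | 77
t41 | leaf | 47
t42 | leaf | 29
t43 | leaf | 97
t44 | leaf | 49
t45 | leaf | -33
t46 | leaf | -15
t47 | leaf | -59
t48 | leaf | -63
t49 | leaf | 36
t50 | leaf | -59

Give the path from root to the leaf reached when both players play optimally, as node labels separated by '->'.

J (Ines): max(-71, -24) = -24
K (Ines): max(-59, -95, -88, -76) = -59
C (Gita): min(-24, -59) = -59
L (Ines): max(-41, -25, -66, -33) = -25
M (Ines): max(-60, 28, -41) = 28
N (Ines): max(40, -28, -75) = 40
P (Ines): max(-71, 4) = 4
D (Gita): min(-25, 28, 40, 4) = -25
Q (Ines): max(88, 89) = 89
R (Ines): max(90, 43, -37) = 90
S (Ines): max(29, -30, 1) = 29
E (Gita): min(89, 90, 29) = 29
A (Ines): max(-59, -25, 29) = 29
T (Ines): max(-78, -1, 27, -94) = 27
U (Ines): max(-53, -82) = -53
V (Ines): max(52, 49) = 52
F (Gita): min(27, -53, 52) = -53
W (Ines): max(-25, 45, -17, 61) = 61
X (Ines): max(17, 77) = 77
Y (Ines): max(47, 29) = 47
G (Gita): min(61, 77, 47) = 47
Z (Ines): max(97, 49) = 97
AA (Ines): max(-33, -15, -59, -63) = -15
AB (Ines): max(36, -59) = 36
H (Gita): min(97, -15, 36) = -15
B (Ines): max(-53, 47, -15) = 47
root (Gita): min(29, 47) = 29
At root, Gita picks A (lowest: 29).
At A, Ines picks E (highest: 29).
At E, Gita picks S (lowest: 29).
At S, Ines picks t24 (highest: 29).
Terminal value 29.

root -> A -> E -> S -> t24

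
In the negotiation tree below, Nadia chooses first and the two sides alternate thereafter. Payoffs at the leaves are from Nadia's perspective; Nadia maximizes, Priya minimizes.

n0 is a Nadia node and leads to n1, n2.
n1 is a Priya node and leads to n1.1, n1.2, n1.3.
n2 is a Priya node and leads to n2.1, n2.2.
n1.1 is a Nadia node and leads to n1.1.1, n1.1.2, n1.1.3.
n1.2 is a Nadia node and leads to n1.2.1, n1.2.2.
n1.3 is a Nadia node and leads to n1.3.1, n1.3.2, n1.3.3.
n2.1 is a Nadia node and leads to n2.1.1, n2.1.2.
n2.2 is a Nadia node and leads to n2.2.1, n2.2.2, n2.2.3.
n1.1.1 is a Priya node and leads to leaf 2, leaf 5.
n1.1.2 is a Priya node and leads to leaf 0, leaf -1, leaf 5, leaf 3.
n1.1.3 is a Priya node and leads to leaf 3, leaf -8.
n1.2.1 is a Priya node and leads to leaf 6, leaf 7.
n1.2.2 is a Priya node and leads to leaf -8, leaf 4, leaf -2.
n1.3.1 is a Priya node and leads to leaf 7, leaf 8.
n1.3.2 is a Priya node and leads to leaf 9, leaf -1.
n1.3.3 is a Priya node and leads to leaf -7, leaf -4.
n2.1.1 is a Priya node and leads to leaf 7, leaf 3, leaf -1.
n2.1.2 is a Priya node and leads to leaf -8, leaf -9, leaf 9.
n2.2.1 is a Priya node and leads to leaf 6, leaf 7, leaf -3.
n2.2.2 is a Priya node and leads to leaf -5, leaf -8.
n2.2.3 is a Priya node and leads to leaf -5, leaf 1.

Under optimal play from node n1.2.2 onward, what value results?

-8

n1.2.2 (Priya): min(-8, 4, -2) = -8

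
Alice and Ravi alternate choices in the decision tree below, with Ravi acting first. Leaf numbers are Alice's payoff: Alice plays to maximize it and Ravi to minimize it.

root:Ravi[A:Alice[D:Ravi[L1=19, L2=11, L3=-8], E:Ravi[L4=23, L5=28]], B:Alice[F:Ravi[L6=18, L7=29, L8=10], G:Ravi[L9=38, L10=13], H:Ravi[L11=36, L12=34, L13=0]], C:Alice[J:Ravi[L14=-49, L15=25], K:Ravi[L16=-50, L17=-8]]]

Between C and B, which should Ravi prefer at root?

C

J (Ravi): min(-49, 25) = -49
K (Ravi): min(-50, -8) = -50
C (Alice): max(-49, -50) = -49
F (Ravi): min(18, 29, 10) = 10
G (Ravi): min(38, 13) = 13
H (Ravi): min(36, 34, 0) = 0
B (Alice): max(10, 13, 0) = 13
Ravi prefers the lower value; C=-49, B=13. C is better since -49 < 13.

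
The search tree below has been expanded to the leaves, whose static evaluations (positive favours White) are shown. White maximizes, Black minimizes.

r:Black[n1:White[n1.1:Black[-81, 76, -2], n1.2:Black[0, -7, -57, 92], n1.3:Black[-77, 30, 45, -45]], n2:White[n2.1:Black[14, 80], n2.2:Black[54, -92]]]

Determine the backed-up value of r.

n1.1 (Black): min(-81, 76, -2) = -81
n1.2 (Black): min(0, -7, -57, 92) = -57
n1.3 (Black): min(-77, 30, 45, -45) = -77
n1 (White): max(-81, -57, -77) = -57
n2.1 (Black): min(14, 80) = 14
n2.2 (Black): min(54, -92) = -92
n2 (White): max(14, -92) = 14
r (Black): min(-57, 14) = -57

-57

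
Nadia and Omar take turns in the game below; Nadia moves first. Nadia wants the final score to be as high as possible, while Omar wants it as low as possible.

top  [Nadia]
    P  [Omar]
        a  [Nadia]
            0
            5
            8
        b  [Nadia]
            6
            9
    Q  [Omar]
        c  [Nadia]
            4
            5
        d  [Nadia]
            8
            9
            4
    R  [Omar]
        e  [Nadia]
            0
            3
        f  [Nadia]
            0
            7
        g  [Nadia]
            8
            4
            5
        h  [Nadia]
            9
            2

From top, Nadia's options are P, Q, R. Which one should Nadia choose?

a (Nadia): max(0, 5, 8) = 8
b (Nadia): max(6, 9) = 9
P (Omar): min(8, 9) = 8
c (Nadia): max(4, 5) = 5
d (Nadia): max(8, 9, 4) = 9
Q (Omar): min(5, 9) = 5
e (Nadia): max(0, 3) = 3
f (Nadia): max(0, 7) = 7
g (Nadia): max(8, 4, 5) = 8
h (Nadia): max(9, 2) = 9
R (Omar): min(3, 7, 8, 9) = 3
top (Nadia): max(8, 5, 3) = 8
Nadia at top wants the highest of {P=8, Q=5, R=3}, so chooses P.

P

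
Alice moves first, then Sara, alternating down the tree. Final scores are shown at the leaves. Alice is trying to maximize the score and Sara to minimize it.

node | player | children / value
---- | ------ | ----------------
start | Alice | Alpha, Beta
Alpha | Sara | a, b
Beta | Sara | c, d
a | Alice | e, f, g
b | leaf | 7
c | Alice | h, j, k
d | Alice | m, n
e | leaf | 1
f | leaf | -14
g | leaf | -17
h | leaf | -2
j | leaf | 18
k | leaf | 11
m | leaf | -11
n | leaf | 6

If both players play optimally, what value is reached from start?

a (Alice): max(1, -14, -17) = 1
Alpha (Sara): min(1, 7) = 1
c (Alice): max(-2, 18, 11) = 18
d (Alice): max(-11, 6) = 6
Beta (Sara): min(18, 6) = 6
start (Alice): max(1, 6) = 6

6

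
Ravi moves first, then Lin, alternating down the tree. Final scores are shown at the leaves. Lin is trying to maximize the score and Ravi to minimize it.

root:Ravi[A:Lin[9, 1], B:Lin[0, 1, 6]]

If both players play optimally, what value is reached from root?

A (Lin): max(9, 1) = 9
B (Lin): max(0, 1, 6) = 6
root (Ravi): min(9, 6) = 6

6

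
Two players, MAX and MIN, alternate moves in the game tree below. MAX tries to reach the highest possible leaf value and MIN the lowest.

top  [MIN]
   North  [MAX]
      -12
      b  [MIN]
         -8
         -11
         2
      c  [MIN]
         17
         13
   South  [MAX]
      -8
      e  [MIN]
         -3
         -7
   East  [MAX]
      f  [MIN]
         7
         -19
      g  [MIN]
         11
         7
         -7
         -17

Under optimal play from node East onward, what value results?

-17

f (MIN): min(7, -19) = -19
g (MIN): min(11, 7, -7, -17) = -17
East (MAX): max(-19, -17) = -17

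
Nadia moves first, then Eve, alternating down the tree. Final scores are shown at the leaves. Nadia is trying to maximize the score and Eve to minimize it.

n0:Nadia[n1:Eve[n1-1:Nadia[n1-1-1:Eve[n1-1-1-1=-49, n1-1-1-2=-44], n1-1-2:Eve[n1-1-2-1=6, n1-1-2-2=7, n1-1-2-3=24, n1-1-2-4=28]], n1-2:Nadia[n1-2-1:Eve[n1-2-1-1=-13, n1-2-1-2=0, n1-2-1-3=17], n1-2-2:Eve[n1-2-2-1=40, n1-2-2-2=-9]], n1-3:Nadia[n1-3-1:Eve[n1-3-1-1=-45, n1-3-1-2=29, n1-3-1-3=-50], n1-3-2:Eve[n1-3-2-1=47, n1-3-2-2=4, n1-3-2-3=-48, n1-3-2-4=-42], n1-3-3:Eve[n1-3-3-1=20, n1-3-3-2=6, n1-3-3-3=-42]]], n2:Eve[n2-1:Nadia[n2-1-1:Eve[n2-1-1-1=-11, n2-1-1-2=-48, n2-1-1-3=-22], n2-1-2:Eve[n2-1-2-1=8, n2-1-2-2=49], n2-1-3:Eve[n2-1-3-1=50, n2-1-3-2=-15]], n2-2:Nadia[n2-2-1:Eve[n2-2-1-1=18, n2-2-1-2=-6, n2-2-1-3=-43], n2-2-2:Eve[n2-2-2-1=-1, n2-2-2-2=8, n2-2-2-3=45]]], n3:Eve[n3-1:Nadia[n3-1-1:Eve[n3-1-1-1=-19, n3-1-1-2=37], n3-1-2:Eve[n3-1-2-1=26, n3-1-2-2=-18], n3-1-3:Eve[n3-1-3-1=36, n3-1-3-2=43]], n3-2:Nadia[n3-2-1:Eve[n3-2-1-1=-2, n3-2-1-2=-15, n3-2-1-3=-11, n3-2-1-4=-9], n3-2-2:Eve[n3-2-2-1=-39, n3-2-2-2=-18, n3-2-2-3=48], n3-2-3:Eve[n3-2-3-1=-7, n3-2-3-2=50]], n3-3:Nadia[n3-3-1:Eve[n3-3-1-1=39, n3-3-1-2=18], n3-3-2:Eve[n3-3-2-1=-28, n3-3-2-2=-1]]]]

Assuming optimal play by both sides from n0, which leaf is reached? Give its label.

n1-1-1 (Eve): min(-49, -44) = -49
n1-1-2 (Eve): min(6, 7, 24, 28) = 6
n1-1 (Nadia): max(-49, 6) = 6
n1-2-1 (Eve): min(-13, 0, 17) = -13
n1-2-2 (Eve): min(40, -9) = -9
n1-2 (Nadia): max(-13, -9) = -9
n1-3-1 (Eve): min(-45, 29, -50) = -50
n1-3-2 (Eve): min(47, 4, -48, -42) = -48
n1-3-3 (Eve): min(20, 6, -42) = -42
n1-3 (Nadia): max(-50, -48, -42) = -42
n1 (Eve): min(6, -9, -42) = -42
n2-1-1 (Eve): min(-11, -48, -22) = -48
n2-1-2 (Eve): min(8, 49) = 8
n2-1-3 (Eve): min(50, -15) = -15
n2-1 (Nadia): max(-48, 8, -15) = 8
n2-2-1 (Eve): min(18, -6, -43) = -43
n2-2-2 (Eve): min(-1, 8, 45) = -1
n2-2 (Nadia): max(-43, -1) = -1
n2 (Eve): min(8, -1) = -1
n3-1-1 (Eve): min(-19, 37) = -19
n3-1-2 (Eve): min(26, -18) = -18
n3-1-3 (Eve): min(36, 43) = 36
n3-1 (Nadia): max(-19, -18, 36) = 36
n3-2-1 (Eve): min(-2, -15, -11, -9) = -15
n3-2-2 (Eve): min(-39, -18, 48) = -39
n3-2-3 (Eve): min(-7, 50) = -7
n3-2 (Nadia): max(-15, -39, -7) = -7
n3-3-1 (Eve): min(39, 18) = 18
n3-3-2 (Eve): min(-28, -1) = -28
n3-3 (Nadia): max(18, -28) = 18
n3 (Eve): min(36, -7, 18) = -7
n0 (Nadia): max(-42, -1, -7) = -1
At n0, Nadia picks n2 (highest: -1).
At n2, Eve picks n2-2 (lowest: -1).
At n2-2, Nadia picks n2-2-2 (highest: -1).
At n2-2-2, Eve picks n2-2-2-1 (lowest: -1).
Terminal value -1.

n2-2-2-1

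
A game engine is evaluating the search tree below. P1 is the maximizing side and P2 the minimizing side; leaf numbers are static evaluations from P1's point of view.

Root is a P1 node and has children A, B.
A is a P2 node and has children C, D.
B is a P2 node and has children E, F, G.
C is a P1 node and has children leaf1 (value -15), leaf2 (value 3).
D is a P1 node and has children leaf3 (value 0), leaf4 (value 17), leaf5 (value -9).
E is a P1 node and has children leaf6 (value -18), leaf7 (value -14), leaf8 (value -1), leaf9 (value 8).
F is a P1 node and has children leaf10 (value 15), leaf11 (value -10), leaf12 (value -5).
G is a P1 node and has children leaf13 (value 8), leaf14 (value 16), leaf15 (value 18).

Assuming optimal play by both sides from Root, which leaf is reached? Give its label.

leaf9

C (P1): max(-15, 3) = 3
D (P1): max(0, 17, -9) = 17
A (P2): min(3, 17) = 3
E (P1): max(-18, -14, -1, 8) = 8
F (P1): max(15, -10, -5) = 15
G (P1): max(8, 16, 18) = 18
B (P2): min(8, 15, 18) = 8
Root (P1): max(3, 8) = 8
At Root, P1 picks B (highest: 8).
At B, P2 picks E (lowest: 8).
At E, P1 picks leaf9 (highest: 8).
Terminal value 8.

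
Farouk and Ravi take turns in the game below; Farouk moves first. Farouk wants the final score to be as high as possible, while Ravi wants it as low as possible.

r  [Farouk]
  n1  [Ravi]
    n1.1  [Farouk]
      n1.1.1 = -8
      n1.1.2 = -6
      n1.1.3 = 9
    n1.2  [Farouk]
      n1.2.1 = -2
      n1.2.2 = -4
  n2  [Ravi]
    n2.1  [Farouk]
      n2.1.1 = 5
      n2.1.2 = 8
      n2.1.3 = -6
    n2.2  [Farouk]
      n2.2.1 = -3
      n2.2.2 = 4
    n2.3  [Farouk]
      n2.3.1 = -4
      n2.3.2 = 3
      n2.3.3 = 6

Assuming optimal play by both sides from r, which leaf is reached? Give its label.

n2.2.2

n1.1 (Farouk): max(-8, -6, 9) = 9
n1.2 (Farouk): max(-2, -4) = -2
n1 (Ravi): min(9, -2) = -2
n2.1 (Farouk): max(5, 8, -6) = 8
n2.2 (Farouk): max(-3, 4) = 4
n2.3 (Farouk): max(-4, 3, 6) = 6
n2 (Ravi): min(8, 4, 6) = 4
r (Farouk): max(-2, 4) = 4
At r, Farouk picks n2 (highest: 4).
At n2, Ravi picks n2.2 (lowest: 4).
At n2.2, Farouk picks n2.2.2 (highest: 4).
Terminal value 4.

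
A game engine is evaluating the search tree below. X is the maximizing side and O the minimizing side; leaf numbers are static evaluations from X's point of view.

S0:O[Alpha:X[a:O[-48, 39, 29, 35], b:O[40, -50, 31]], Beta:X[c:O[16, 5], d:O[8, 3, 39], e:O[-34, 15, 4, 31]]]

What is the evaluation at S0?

-48

a (O): min(-48, 39, 29, 35) = -48
b (O): min(40, -50, 31) = -50
Alpha (X): max(-48, -50) = -48
c (O): min(16, 5) = 5
d (O): min(8, 3, 39) = 3
e (O): min(-34, 15, 4, 31) = -34
Beta (X): max(5, 3, -34) = 5
S0 (O): min(-48, 5) = -48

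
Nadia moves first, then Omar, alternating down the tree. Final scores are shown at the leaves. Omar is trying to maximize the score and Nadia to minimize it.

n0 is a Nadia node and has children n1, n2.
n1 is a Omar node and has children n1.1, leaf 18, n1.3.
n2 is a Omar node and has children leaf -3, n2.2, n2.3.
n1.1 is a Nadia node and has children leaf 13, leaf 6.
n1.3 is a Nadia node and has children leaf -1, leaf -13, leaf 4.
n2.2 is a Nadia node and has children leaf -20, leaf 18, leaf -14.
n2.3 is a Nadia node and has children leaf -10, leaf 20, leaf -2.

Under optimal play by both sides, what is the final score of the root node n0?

n1.1 (Nadia): min(13, 6) = 6
n1.3 (Nadia): min(-1, -13, 4) = -13
n1 (Omar): max(6, 18, -13) = 18
n2.2 (Nadia): min(-20, 18, -14) = -20
n2.3 (Nadia): min(-10, 20, -2) = -10
n2 (Omar): max(-3, -20, -10) = -3
n0 (Nadia): min(18, -3) = -3

-3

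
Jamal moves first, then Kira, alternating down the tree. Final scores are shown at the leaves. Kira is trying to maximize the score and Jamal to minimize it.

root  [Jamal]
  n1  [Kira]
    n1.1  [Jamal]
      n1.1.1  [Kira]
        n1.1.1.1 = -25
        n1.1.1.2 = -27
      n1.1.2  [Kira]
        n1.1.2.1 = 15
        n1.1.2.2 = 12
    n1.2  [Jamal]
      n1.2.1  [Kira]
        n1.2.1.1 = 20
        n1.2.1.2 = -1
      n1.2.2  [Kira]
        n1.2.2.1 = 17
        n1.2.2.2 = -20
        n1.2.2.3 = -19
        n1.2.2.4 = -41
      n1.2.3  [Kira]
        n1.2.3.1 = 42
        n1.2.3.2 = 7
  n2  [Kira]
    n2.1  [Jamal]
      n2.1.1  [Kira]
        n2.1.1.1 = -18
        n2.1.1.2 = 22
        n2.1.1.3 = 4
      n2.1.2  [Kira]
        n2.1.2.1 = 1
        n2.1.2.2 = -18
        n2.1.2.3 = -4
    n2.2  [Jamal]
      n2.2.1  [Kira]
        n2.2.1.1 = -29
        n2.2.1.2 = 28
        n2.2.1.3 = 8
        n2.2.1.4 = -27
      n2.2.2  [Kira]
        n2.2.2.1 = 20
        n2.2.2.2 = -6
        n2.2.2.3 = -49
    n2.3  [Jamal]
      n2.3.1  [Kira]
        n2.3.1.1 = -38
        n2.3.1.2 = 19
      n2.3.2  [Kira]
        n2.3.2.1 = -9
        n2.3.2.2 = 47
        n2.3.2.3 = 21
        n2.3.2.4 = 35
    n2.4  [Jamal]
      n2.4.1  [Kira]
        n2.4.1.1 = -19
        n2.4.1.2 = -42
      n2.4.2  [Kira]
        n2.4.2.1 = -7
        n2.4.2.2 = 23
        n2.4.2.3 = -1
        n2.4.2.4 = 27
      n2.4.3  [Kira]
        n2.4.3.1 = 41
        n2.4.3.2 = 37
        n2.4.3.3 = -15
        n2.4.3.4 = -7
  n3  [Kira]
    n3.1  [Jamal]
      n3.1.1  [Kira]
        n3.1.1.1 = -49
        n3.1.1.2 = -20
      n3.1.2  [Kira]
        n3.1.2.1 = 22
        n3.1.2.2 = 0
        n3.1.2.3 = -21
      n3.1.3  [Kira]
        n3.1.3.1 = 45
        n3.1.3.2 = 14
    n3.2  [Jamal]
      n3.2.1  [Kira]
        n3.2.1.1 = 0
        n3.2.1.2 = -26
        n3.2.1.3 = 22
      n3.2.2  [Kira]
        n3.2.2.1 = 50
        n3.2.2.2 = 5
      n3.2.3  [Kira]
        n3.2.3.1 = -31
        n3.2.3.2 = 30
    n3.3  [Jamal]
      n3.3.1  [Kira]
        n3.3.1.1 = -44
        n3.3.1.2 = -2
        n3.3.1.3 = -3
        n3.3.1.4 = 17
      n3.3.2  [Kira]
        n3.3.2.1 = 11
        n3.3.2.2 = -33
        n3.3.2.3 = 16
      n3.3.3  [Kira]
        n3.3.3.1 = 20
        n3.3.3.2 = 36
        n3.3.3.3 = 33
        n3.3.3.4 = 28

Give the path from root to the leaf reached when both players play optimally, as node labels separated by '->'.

root -> n1 -> n1.2 -> n1.2.2 -> n1.2.2.1

n1.1.1 (Kira): max(-25, -27) = -25
n1.1.2 (Kira): max(15, 12) = 15
n1.1 (Jamal): min(-25, 15) = -25
n1.2.1 (Kira): max(20, -1) = 20
n1.2.2 (Kira): max(17, -20, -19, -41) = 17
n1.2.3 (Kira): max(42, 7) = 42
n1.2 (Jamal): min(20, 17, 42) = 17
n1 (Kira): max(-25, 17) = 17
n2.1.1 (Kira): max(-18, 22, 4) = 22
n2.1.2 (Kira): max(1, -18, -4) = 1
n2.1 (Jamal): min(22, 1) = 1
n2.2.1 (Kira): max(-29, 28, 8, -27) = 28
n2.2.2 (Kira): max(20, -6, -49) = 20
n2.2 (Jamal): min(28, 20) = 20
n2.3.1 (Kira): max(-38, 19) = 19
n2.3.2 (Kira): max(-9, 47, 21, 35) = 47
n2.3 (Jamal): min(19, 47) = 19
n2.4.1 (Kira): max(-19, -42) = -19
n2.4.2 (Kira): max(-7, 23, -1, 27) = 27
n2.4.3 (Kira): max(41, 37, -15, -7) = 41
n2.4 (Jamal): min(-19, 27, 41) = -19
n2 (Kira): max(1, 20, 19, -19) = 20
n3.1.1 (Kira): max(-49, -20) = -20
n3.1.2 (Kira): max(22, 0, -21) = 22
n3.1.3 (Kira): max(45, 14) = 45
n3.1 (Jamal): min(-20, 22, 45) = -20
n3.2.1 (Kira): max(0, -26, 22) = 22
n3.2.2 (Kira): max(50, 5) = 50
n3.2.3 (Kira): max(-31, 30) = 30
n3.2 (Jamal): min(22, 50, 30) = 22
n3.3.1 (Kira): max(-44, -2, -3, 17) = 17
n3.3.2 (Kira): max(11, -33, 16) = 16
n3.3.3 (Kira): max(20, 36, 33, 28) = 36
n3.3 (Jamal): min(17, 16, 36) = 16
n3 (Kira): max(-20, 22, 16) = 22
root (Jamal): min(17, 20, 22) = 17
At root, Jamal picks n1 (lowest: 17).
At n1, Kira picks n1.2 (highest: 17).
At n1.2, Jamal picks n1.2.2 (lowest: 17).
At n1.2.2, Kira picks n1.2.2.1 (highest: 17).
Terminal value 17.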